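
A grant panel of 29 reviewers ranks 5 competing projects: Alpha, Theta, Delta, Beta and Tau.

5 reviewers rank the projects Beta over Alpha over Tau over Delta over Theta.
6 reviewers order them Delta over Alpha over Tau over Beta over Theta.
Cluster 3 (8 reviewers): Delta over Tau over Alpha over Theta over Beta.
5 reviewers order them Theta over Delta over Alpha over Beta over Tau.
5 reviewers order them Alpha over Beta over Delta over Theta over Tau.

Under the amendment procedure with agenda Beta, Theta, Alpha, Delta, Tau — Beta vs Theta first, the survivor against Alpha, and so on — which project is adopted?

Delta

Round 1: Beta vs Theta — 16–13, Beta advances.
Round 2: Beta vs Alpha — 5–24, Alpha advances.
Round 3: Alpha vs Delta — 10–19, Delta advances.
Round 4: Delta vs Tau — 24–5, Delta advances.
The agenda winner is Delta.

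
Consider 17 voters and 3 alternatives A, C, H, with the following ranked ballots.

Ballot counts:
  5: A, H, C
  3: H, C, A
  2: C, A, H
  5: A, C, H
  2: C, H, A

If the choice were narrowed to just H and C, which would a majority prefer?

C

Ballots ranking H above C: 5 + 3 = 8.
Ballots ranking C above H: 17 − 8 = 9.
C wins the head-to-head 9–8.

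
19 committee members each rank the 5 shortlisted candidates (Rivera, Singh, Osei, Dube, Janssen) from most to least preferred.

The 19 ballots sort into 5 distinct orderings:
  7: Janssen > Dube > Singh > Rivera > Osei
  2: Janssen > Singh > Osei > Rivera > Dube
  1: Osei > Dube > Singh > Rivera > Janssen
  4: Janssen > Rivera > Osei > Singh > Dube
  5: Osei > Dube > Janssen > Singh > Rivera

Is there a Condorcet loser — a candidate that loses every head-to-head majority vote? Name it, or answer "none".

Pairwise majorities:
Rivera vs Singh: Singh, 15–4.
Rivera vs Osei: Rivera is ranked higher on 7+4 = 11 ballots, Osei on 8. Rivera wins 11–8.
Rivera vs Dube: Dube wins 13–6.
Rivera vs Janssen: Rivera preferred on 1 ballot; Janssen wins 18–1.
Singh vs Osei: Singh is ranked higher on 7+2 = 9 ballots, Osei on 10. Osei wins 10–9.
Singh vs Dube: Dube wins 13–6.
Singh vs Janssen: Singh is ranked higher on 1 ballot, Janssen on 18. Janssen wins 18–1.
Osei vs Dube: Osei is ranked higher on 2+1+4+5 = 12 ballots, Dube on 7. Osei wins 12–7.
Osei vs Janssen: 1+5 = 6 for Osei, 13 for Janssen — Janssen by 13–6.
Dube–Janssen: Janssen 13–6.
No candidate is winless: Rivera beats Osei; Singh beats Rivera; Osei beats Singh; Dube beats Rivera; Janssen beats Rivera. There is no Condorcet loser.

none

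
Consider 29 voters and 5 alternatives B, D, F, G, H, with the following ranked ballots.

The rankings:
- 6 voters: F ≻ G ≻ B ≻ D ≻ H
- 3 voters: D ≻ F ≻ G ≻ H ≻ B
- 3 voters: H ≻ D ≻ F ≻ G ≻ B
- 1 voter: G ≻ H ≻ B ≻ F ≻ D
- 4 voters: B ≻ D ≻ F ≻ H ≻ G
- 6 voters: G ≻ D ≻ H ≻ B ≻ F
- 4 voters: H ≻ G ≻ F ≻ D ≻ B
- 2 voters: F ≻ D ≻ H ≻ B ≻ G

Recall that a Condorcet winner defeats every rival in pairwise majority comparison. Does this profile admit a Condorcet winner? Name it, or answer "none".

none

Pairwise majorities:
B vs D: D, 18–11.
B vs F: F, 18–11.
B vs G: G, 23–6.
B–H: H 19–10.
D–F: D 16–13.
D vs G: G wins 17–12.
D vs H: D, 21–8.
F vs G: F wins 18–11.
F–H: F 15–14.
G vs H: G wins 16–13.
Each alternative drops at least one matchup (B loses to D; D loses to G; F loses to D; G loses to F; H loses to D); the cycle D > F > G > D rules out a Condorcet winner.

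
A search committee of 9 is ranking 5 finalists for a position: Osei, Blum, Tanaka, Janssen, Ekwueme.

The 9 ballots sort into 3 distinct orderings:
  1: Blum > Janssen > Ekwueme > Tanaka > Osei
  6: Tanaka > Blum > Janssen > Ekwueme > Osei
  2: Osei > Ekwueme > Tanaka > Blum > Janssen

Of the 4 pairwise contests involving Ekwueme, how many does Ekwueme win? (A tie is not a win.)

1

Ekwueme against each rival (9 committee members):
Ekwueme vs Osei: Ekwueme wins 7–2.
Ekwueme vs Blum: Blum wins 7–2.
Ekwueme vs Tanaka: 3 to 6, Tanaka.
Ekwueme vs Janssen: Ekwueme is ranked higher on 2 ballots, Janssen on 7. Janssen wins 7–2.
Ekwueme beats Osei; loses to Blum, Tanaka, Janssen — 1 pairwise win.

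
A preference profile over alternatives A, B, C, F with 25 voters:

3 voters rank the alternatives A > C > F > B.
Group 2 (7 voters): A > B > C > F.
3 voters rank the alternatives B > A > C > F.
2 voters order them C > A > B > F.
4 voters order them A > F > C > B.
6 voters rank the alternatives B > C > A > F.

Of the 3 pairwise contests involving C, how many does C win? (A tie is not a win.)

1

C against each rival (25 voters):
C vs A: 2+6 = 8 for C, 17 for A — A by 17–8.
C–B: B 16–9.
C vs F: 3+7+3+2+6 = 21 for C, 4 for F — C by 21–4.
C beats F; loses to A, B — 1 pairwise win.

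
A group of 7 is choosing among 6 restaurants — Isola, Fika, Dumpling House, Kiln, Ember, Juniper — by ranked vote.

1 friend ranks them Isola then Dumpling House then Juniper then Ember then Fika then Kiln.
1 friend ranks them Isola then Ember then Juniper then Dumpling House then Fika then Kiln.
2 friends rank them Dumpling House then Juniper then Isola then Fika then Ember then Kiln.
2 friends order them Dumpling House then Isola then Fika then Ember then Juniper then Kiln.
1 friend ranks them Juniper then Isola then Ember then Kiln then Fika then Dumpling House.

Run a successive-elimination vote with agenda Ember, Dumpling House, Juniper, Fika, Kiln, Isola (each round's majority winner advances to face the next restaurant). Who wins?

Dumpling House

Round 1: Ember vs Dumpling House — 2–5, Dumpling House advances.
Round 2: Dumpling House vs Juniper — 5–2, Dumpling House advances.
Round 3: Dumpling House vs Fika — 6–1, Dumpling House advances.
Round 4: Dumpling House vs Kiln — 6–1, Dumpling House advances.
Round 5: Dumpling House vs Isola — 4–3, Dumpling House advances.
Dumpling House survives the agenda.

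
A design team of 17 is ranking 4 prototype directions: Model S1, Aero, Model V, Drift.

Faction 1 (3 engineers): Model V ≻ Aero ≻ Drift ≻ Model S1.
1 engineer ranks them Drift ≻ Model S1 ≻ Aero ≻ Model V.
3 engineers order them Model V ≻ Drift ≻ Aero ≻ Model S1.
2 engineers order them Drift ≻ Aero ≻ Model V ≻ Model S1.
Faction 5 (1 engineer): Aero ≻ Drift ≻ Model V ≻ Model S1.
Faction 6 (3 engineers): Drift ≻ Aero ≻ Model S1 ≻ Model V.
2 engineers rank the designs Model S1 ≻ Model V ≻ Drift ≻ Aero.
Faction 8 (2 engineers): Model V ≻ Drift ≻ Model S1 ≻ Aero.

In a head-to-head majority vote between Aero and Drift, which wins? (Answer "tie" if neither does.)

Ballots ranking Aero above Drift: 3 + 1 = 4.
Ballots ranking Drift above Aero: 17 − 4 = 13.
Drift wins the head-to-head 13–4.

Drift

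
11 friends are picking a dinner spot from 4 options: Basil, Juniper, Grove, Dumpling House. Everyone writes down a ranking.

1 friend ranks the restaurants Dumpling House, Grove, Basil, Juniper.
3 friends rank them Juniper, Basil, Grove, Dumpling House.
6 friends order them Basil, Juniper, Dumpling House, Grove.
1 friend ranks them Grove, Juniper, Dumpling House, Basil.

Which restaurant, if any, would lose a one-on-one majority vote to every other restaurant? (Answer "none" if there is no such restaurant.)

Pairwise majorities:
Basil vs Juniper: 7 to 4, Basil.
Basil vs Grove: Basil preferred on 3+6 = 9 ballots; Basil wins 9–2.
Basil vs Dumpling House: 9 to 2, Basil.
Juniper vs Grove: 9 to 2, Juniper.
Juniper–Dumpling House: Juniper 10–1.
Grove vs Dumpling House: 4 to 7, Dumpling House.
Grove loses to every other restaurant — it is the Condorcet loser.

Grove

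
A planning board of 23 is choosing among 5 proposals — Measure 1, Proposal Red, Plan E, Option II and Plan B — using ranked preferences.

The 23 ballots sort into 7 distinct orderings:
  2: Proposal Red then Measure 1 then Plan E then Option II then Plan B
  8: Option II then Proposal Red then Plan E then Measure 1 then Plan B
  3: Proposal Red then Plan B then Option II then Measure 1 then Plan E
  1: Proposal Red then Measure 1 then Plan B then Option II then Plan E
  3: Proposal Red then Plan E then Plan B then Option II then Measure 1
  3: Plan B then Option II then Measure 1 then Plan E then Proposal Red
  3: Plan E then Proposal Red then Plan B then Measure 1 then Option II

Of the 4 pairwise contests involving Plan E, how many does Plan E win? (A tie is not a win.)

Plan E against each rival (23 council members):
Plan E vs Measure 1: Plan E, 14–9.
Plan E–Proposal Red: Proposal Red 17–6.
Plan E vs Option II: Plan E is ranked higher on 2+3+3 = 8 ballots, Option II on 15. Option II wins 15–8.
Plan E vs Plan B: Plan E is ranked higher on 2+8+3+3 = 16 ballots, Plan B on 7. Plan E wins 16–7.
Plan E beats Measure 1, Plan B; loses to Proposal Red, Option II — 2 pairwise wins.

2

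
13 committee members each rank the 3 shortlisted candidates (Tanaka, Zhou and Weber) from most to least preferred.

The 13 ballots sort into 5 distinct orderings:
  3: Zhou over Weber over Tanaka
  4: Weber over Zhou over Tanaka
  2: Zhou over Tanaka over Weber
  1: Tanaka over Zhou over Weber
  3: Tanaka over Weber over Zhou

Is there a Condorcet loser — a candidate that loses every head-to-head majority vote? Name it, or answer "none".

Pairwise majorities:
Tanaka vs Zhou: Tanaka is ranked higher on 1+3 = 4 ballots, Zhou on 9. Zhou wins 9–4.
Tanaka vs Weber: Tanaka is ranked higher on 2+1+3 = 6 ballots, Weber on 7. Weber wins 7–6.
Zhou vs Weber: Weber, 7–6.
Tanaka loses to every other candidate — it is the Condorcet loser.

Tanaka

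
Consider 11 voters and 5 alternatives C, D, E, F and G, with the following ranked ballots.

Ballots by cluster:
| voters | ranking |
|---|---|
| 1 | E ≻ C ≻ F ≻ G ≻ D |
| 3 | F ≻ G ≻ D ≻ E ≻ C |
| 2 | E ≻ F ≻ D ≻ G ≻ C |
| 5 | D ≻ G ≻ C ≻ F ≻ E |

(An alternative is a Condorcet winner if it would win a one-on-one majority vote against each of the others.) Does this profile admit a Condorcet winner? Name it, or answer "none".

Head-to-head results (11 voters):
C vs D: 1 for C, 10 for D — D by 10–1.
C vs E: C preferred on 5 ballots; E wins 6–5.
C vs F: 1+5 = 6 for C, 5 for F — C by 6–5.
C vs G: C preferred on 1 ballot; G wins 10–1.
D vs E: D preferred on 3+5 = 8 ballots; D wins 8–3.
D vs F: D preferred on 5 ballots; F wins 6–5.
D vs G: 7 to 4, D.
E vs F: 3 to 8, F.
E vs G: E is ranked higher on 1+2 = 3 ballots, G on 8. G wins 8–3.
F vs G: F preferred on 1+3+2 = 6 ballots; F wins 6–5.
No alternative is unbeaten: C loses to D; D loses to F; E loses to D; F loses to C; G loses to D. In particular C beats F beats D beats C is a majority cycle — no Condorcet winner exists.

none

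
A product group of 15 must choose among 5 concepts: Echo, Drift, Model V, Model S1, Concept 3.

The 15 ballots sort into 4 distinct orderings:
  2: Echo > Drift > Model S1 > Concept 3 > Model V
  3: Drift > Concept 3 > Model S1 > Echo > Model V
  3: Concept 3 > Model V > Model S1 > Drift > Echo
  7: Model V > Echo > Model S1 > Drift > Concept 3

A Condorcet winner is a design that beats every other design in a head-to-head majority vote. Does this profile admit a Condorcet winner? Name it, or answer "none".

Check each pair by majority over 15 ballots:
Echo vs Drift: Echo wins 9–6.
Echo vs Model V: Echo is ranked higher on 2+3 = 5 ballots, Model V on 10. Model V wins 10–5.
Echo–Model S1: Echo 9–6.
Echo vs Concept 3: Echo preferred on 2+7 = 9 ballots; Echo wins 9–6.
Drift vs Model V: Model V, 10–5.
Drift vs Model S1: Model S1, 10–5.
Drift vs Concept 3: Drift, 12–3.
Model V–Model S1: Model V 10–5.
Model V vs Concept 3: Model V is ranked higher on 7 ballots, Concept 3 on 8. Concept 3 wins 8–7.
Model S1 vs Concept 3: Model S1 wins 9–6.
No design is unbeaten: Echo loses to Model V; Drift loses to Echo; Model V loses to Concept 3; Model S1 loses to Echo; Concept 3 loses to Echo. In particular Echo → Concept 3 → Model V → Echo is a majority cycle — no Condorcet winner exists.

none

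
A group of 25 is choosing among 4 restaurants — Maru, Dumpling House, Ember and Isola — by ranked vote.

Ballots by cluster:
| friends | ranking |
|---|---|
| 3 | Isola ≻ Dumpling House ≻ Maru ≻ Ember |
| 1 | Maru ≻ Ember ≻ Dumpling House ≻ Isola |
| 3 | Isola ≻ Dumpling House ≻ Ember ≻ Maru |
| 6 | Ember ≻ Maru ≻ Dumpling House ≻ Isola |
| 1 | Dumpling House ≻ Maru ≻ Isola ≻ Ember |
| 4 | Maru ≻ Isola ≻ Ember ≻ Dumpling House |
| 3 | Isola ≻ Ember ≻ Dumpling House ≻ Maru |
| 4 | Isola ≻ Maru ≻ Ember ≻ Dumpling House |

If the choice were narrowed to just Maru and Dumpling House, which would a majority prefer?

Ballots ranking Maru above Dumpling House: 1 + 6 + 4 + 4 = 15.
Ballots ranking Dumpling House above Maru: 25 − 15 = 10.
Maru wins the head-to-head 15–10.

Maru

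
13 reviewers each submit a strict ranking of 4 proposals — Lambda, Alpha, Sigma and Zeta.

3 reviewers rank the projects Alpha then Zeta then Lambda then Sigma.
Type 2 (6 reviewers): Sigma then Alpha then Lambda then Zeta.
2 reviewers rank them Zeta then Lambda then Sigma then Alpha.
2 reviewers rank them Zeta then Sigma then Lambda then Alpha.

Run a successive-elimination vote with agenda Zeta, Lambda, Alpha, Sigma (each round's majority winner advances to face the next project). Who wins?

Round 1: Zeta vs Lambda — 7–6, Zeta advances.
Round 2: Zeta vs Alpha — 4–9, Alpha advances.
Round 3: Alpha vs Sigma — 3–10, Sigma advances.
Sigma survives the agenda.

Sigma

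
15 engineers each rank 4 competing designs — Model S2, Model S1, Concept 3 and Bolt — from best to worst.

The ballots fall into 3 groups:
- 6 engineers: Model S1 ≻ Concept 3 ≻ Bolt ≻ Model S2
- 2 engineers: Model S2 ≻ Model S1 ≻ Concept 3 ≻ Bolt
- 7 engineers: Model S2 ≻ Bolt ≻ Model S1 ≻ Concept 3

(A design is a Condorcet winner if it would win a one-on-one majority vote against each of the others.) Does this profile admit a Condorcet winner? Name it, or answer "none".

Model S2

Check each pair by majority over 15 ballots:
Model S2 vs Model S1: 9 to 6, Model S2.
Model S2 vs Concept 3: Model S2 is ranked higher on 2+7 = 9 ballots, Concept 3 on 6. Model S2 wins 9–6.
Model S2 vs Bolt: Model S2 preferred on 2+7 = 9 ballots; Model S2 wins 9–6.
Model S1 vs Concept 3: 6+2+7 = 15 for Model S1, 0 for Concept 3 — Model S1 by 15–0.
Model S1 vs Bolt: 8 to 7, Model S1.
Concept 3 vs Bolt: Concept 3 preferred on 6+2 = 8 ballots; Concept 3 wins 8–7.
Model S2 beats each of Model S1, Concept 3, Bolt — Model S2 is the Condorcet winner.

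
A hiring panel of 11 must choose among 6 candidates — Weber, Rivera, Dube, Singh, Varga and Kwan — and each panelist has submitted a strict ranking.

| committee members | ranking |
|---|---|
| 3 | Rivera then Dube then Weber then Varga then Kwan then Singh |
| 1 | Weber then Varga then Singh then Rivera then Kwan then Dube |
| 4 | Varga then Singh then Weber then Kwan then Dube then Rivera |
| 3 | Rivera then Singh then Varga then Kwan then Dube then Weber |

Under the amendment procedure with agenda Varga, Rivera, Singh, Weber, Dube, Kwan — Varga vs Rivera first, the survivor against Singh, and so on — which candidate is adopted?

Round 1: Varga vs Rivera — 5–6, Rivera advances.
Round 2: Rivera vs Singh — 6–5, Rivera advances.
Round 3: Rivera vs Weber — 6–5, Rivera advances.
Round 4: Rivera vs Dube — 7–4, Rivera advances.
Round 5: Rivera vs Kwan — 7–4, Rivera advances.
The agenda winner is Rivera.

Rivera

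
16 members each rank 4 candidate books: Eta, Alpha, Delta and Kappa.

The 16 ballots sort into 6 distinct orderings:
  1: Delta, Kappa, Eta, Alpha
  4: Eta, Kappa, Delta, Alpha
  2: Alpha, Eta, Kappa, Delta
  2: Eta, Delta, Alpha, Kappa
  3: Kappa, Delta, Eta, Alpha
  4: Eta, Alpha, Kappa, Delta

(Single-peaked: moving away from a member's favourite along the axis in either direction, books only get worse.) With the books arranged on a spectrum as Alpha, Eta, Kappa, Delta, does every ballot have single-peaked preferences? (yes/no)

Axis positions: Alpha=1, Eta=2, Kappa=3, Delta=4.
Bloc 1 (peak Delta at position 4): ranking walks positions 4-3-2-1, expanding outward from the peak — single-peaked.
Bloc 2 (peak Eta at position 2): ranking walks positions 2-3-4-1, expanding outward from the peak — single-peaked.
Bloc 3 (peak Alpha at position 1): ranking walks positions 1-2-3-4, expanding outward from the peak — single-peaked.
Bloc 4: ranking walks positions 2-4-1-3; Delta is ranked above Kappa even though Kappa lies between Delta and the peak Eta on the axis — preferences dip and rise again. Not single-peaked.
Bloc 5 (peak Kappa at position 3): ranking walks positions 3-4-2-1, expanding outward from the peak — single-peaked.
Bloc 6 (peak Eta at position 2): ranking walks positions 2-1-3-4, expanding outward from the peak — single-peaked.
Bloc 4 violates single-peakedness, so the profile is not single-peaked on this axis.

no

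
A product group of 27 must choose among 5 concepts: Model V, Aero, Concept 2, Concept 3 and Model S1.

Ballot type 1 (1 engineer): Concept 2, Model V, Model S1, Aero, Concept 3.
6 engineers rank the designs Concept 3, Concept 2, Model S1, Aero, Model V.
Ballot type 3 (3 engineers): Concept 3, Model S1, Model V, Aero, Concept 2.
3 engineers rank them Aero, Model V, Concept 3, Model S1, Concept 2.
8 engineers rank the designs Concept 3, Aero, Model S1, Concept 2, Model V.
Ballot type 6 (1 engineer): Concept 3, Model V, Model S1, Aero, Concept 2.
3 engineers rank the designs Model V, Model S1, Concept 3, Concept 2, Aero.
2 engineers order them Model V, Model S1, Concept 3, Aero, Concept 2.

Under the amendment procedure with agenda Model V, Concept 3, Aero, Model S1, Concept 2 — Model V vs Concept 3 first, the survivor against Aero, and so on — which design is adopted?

Concept 3

Round 1: Model V vs Concept 3 — 9–18, Concept 3 advances.
Round 2: Concept 3 vs Aero — 23–4, Concept 3 advances.
Round 3: Concept 3 vs Model S1 — 21–6, Concept 3 advances.
Round 4: Concept 3 vs Concept 2 — 26–1, Concept 3 advances.
Concept 3 survives the agenda.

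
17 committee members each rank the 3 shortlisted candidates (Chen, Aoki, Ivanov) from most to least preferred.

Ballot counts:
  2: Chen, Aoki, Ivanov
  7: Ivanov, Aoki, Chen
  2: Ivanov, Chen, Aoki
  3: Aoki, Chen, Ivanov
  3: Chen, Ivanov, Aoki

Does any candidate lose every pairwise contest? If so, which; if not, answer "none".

Head-to-head results (17 committee members):
Chen vs Aoki: Aoki wins 10–7.
Chen vs Ivanov: Chen preferred on 2+3+3 = 8 ballots; Ivanov wins 9–8.
Aoki vs Ivanov: Ivanov, 12–5.
Chen is beaten in every head-to-head and is the Condorcet loser.

Chen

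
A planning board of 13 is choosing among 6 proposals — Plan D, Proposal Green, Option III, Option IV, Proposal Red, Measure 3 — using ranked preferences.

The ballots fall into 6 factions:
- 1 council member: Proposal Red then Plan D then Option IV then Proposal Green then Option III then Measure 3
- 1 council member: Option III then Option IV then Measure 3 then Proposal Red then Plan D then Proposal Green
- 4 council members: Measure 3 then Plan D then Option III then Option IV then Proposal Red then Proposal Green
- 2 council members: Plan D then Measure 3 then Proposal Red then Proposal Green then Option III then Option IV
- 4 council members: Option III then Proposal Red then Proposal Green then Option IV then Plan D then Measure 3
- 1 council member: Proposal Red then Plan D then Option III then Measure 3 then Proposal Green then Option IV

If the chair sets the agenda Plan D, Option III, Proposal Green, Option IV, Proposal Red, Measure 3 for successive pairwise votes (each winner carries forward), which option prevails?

Measure 3

Round 1: Plan D vs Option III — 8–5, Plan D advances.
Round 2: Plan D vs Proposal Green — 9–4, Plan D advances.
Round 3: Plan D vs Option IV — 8–5, Plan D advances.
Round 4: Plan D vs Proposal Red — 6–7, Proposal Red advances.
Round 5: Proposal Red vs Measure 3 — 6–7, Measure 3 advances.
Measure 3 survives the agenda.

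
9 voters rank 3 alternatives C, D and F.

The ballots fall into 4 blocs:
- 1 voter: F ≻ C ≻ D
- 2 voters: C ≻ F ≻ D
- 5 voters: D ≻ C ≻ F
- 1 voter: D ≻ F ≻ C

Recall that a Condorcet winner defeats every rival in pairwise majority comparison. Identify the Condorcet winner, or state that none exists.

D

Check each pair by majority over 9 ballots:
C–D: D 6–3.
C vs F: C wins 7–2.
D vs F: D wins 6–3.
D beats each of C, F — D is the Condorcet winner.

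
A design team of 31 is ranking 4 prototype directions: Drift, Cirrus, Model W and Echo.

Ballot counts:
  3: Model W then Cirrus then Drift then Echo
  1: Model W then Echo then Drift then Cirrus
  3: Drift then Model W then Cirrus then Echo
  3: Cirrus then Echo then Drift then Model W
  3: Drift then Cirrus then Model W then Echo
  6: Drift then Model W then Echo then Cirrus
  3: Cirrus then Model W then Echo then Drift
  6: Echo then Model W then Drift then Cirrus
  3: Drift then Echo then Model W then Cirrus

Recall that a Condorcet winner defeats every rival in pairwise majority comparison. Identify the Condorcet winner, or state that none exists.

Check each pair by majority over 31 ballots:
Drift vs Cirrus: Drift wins 22–9.
Drift vs Model W: Drift wins 18–13.
Drift–Echo: Drift 18–13.
Cirrus–Model W: Model W 22–9.
Cirrus vs Echo: Echo, 16–15.
Model W–Echo: Model W 19–12.
Drift defeats every rival head-to-head and is the Condorcet winner.

Drift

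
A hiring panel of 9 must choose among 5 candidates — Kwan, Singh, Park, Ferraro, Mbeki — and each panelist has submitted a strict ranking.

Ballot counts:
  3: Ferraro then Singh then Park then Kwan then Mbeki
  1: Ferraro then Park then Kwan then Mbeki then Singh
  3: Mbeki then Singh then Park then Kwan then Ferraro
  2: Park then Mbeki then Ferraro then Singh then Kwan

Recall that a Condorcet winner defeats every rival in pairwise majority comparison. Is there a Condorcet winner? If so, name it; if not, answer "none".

Pairwise majorities:
Kwan vs Singh: Singh wins 8–1.
Kwan vs Park: 0 to 9, Park.
Kwan vs Ferraro: Ferraro wins 6–3.
Kwan vs Mbeki: Mbeki wins 5–4.
Singh vs Park: Singh is ranked higher on 3+3 = 6 ballots, Park on 3. Singh wins 6–3.
Singh–Ferraro: Ferraro 6–3.
Singh vs Mbeki: Singh is ranked higher on 3 ballots, Mbeki on 6. Mbeki wins 6–3.
Park vs Ferraro: Park wins 5–4.
Park vs Mbeki: 3+1+2 = 6 for Park, 3 for Mbeki — Park by 6–3.
Ferraro vs Mbeki: Ferraro is ranked higher on 3+1 = 4 ballots, Mbeki on 5. Mbeki wins 5–4.
Every candidate loses at least once (Kwan loses to Singh; Singh loses to Ferraro; Park loses to Singh; Ferraro loses to Park; Mbeki loses to Park). The majority relation contains the cycle Singh → Park → Ferraro → Singh, so there is no Condorcet winner.

none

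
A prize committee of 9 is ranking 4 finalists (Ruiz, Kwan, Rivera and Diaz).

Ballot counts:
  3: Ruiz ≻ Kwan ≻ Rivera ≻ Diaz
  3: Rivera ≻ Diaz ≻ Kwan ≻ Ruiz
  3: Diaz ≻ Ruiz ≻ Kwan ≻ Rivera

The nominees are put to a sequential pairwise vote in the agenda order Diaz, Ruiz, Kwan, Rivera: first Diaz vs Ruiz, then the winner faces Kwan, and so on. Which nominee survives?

Round 1: Diaz vs Ruiz — 6–3, Diaz advances.
Round 2: Diaz vs Kwan — 6–3, Diaz advances.
Round 3: Diaz vs Rivera — 3–6, Rivera advances.
The agenda winner is Rivera.

Rivera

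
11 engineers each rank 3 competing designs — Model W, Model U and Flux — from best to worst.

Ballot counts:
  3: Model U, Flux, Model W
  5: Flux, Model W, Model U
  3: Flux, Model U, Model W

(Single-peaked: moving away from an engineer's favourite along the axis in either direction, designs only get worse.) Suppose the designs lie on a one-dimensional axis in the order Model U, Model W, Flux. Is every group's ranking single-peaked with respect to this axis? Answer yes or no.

Axis positions: Model U=1, Model W=2, Flux=3.
Group 1: ranking walks positions 1-3-2; Flux is ranked above Model W even though Model W lies between Flux and the peak Model U on the axis — preferences dip and rise again. Not single-peaked.
Group 2 (peak Flux at position 3): ranking walks positions 3-2-1, expanding outward from the peak — single-peaked.
Group 3: ranking walks positions 3-1-2; Model U is ranked above Model W even though Model W lies between Model U and the peak Flux on the axis — preferences dip and rise again. Not single-peaked.
Group 1 violates single-peakedness, so the profile is not single-peaked on this axis.

no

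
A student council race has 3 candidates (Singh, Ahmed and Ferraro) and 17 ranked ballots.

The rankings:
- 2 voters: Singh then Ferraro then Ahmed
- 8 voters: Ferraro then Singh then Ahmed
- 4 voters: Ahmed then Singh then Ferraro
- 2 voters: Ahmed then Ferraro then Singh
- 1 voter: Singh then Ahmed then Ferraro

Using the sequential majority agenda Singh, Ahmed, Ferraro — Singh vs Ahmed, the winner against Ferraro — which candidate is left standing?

Ferraro

Round 1: Singh vs Ahmed — 11–6, Singh advances.
Round 2: Singh vs Ferraro — 7–10, Ferraro advances.
The agenda winner is Ferraro.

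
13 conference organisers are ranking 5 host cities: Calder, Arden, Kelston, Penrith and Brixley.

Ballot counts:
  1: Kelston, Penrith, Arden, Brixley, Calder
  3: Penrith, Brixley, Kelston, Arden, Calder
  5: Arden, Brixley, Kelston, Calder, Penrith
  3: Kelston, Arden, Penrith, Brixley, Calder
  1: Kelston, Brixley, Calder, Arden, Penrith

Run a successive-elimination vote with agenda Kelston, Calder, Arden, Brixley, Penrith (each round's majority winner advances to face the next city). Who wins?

Round 1: Kelston vs Calder — 13–0, Kelston advances.
Round 2: Kelston vs Arden — 8–5, Kelston advances.
Round 3: Kelston vs Brixley — 5–8, Brixley advances.
Round 4: Brixley vs Penrith — 6–7, Penrith advances.
The agenda winner is Penrith.

Penrith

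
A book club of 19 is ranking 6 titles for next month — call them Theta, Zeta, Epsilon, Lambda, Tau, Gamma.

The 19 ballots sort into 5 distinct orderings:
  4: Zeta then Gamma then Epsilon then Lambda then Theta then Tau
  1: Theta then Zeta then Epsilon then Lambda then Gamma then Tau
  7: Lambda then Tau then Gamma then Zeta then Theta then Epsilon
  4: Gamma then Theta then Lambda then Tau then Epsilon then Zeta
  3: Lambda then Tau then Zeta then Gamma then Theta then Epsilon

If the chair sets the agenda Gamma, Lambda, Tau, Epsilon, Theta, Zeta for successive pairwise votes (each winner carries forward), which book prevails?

Lambda

Round 1: Gamma vs Lambda — 8–11, Lambda advances.
Round 2: Lambda vs Tau — 19–0, Lambda advances.
Round 3: Lambda vs Epsilon — 14–5, Lambda advances.
Round 4: Lambda vs Theta — 14–5, Lambda advances.
Round 5: Lambda vs Zeta — 14–5, Lambda advances.
The agenda winner is Lambda.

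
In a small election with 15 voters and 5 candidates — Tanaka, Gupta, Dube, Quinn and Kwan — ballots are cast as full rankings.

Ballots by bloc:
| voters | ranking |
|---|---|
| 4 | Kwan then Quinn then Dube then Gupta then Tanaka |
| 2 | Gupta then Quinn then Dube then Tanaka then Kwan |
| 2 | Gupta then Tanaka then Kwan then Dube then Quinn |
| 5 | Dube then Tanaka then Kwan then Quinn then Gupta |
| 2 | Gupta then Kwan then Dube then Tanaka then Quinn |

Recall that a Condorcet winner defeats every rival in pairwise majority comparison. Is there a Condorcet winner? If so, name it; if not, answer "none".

Pairwise majorities:
Tanaka vs Gupta: 5 to 10, Gupta.
Tanaka vs Dube: 2 to 13, Dube.
Tanaka vs Quinn: Tanaka is ranked higher on 2+5+2 = 9 ballots, Quinn on 6. Tanaka wins 9–6.
Tanaka vs Kwan: Tanaka is ranked higher on 2+2+5 = 9 ballots, Kwan on 6. Tanaka wins 9–6.
Gupta vs Dube: 6 to 9, Dube.
Gupta vs Quinn: Gupta preferred on 2+2+2 = 6 ballots; Quinn wins 9–6.
Gupta vs Kwan: 2+2+2 = 6 for Gupta, 9 for Kwan — Kwan by 9–6.
Dube vs Quinn: Dube is ranked higher on 2+5+2 = 9 ballots, Quinn on 6. Dube wins 9–6.
Dube vs Kwan: 7 to 8, Kwan.
Quinn vs Kwan: 2 for Quinn, 13 for Kwan — Kwan by 13–2.
Every candidate loses at least once (Tanaka loses to Gupta; Gupta loses to Dube; Dube loses to Kwan; Quinn loses to Tanaka; Kwan loses to Tanaka). The majority relation contains the cycle Tanaka beats Quinn beats Gupta beats Tanaka, so there is no Condorcet winner.

none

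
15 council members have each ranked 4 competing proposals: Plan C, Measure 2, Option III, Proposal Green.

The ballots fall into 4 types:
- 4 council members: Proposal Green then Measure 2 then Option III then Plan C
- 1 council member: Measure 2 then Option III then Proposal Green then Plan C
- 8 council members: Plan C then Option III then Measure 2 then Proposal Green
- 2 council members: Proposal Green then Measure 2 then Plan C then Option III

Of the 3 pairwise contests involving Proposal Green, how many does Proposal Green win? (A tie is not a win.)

0

Proposal Green against each rival (15 council members):
Proposal Green–Plan C: Plan C 8–7.
Proposal Green vs Measure 2: 6 to 9, Measure 2.
Proposal Green vs Option III: Option III wins 9–6.
Proposal Green beats no one; loses to Plan C, Measure 2, Option III — 0 pairwise wins.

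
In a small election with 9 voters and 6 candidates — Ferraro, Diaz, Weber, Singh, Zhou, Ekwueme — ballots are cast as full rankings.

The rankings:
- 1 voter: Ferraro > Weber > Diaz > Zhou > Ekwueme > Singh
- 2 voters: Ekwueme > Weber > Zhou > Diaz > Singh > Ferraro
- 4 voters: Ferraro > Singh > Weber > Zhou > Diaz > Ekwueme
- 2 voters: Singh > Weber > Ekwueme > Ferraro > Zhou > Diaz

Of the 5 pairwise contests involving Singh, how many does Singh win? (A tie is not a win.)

Singh against each rival (9 voters):
Singh vs Ferraro: Ferraro, 5–4.
Singh vs Diaz: Singh wins 6–3.
Singh–Weber: Singh 6–3.
Singh vs Zhou: Singh preferred on 4+2 = 6 ballots; Singh wins 6–3.
Singh–Ekwueme: Singh 6–3.
Singh beats Diaz, Weber, Zhou, Ekwueme; loses to Ferraro — 4 pairwise wins.

4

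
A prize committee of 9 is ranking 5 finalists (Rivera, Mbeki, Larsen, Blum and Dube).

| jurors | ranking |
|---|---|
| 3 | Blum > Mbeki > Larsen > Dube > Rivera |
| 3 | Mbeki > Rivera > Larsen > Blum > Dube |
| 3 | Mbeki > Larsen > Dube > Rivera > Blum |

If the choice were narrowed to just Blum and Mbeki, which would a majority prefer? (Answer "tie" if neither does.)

Ballots ranking Blum above Mbeki: 3.
Ballots ranking Mbeki above Blum: 9 − 3 = 6.
Mbeki wins the head-to-head 6–3.

Mbeki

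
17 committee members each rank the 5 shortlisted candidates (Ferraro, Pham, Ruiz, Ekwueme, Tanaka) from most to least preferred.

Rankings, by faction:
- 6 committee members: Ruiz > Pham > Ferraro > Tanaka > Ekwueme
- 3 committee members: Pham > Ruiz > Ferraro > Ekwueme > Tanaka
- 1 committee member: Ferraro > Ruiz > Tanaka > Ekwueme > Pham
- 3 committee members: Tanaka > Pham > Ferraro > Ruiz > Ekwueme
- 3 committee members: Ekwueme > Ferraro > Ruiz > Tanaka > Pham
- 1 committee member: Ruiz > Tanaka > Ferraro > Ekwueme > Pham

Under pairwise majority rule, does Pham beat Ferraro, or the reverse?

Ballots ranking Pham above Ferraro: 6 + 3 + 3 = 12.
Ballots ranking Ferraro above Pham: 17 − 12 = 5.
Pham wins the head-to-head 12–5.

Pham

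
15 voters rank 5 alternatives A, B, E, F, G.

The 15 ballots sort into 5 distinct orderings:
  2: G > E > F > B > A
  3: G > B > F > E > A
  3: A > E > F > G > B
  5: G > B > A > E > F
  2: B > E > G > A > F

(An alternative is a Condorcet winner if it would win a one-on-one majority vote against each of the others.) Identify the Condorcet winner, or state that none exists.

Pairwise majorities:
A vs B: 3 for A, 12 for B — B by 12–3.
A–E: A 8–7.
A vs F: 10 to 5, A.
A vs G: G wins 12–3.
B vs E: B wins 10–5.
B–F: B 10–5.
B vs G: B preferred on 2 ballots; G wins 13–2.
E vs F: E preferred on 2+3+5+2 = 12 ballots; E wins 12–3.
E vs G: G, 10–5.
F vs G: F is ranked higher on 3 ballots, G on 12. G wins 12–3.
G defeats every rival head-to-head and is the Condorcet winner.

G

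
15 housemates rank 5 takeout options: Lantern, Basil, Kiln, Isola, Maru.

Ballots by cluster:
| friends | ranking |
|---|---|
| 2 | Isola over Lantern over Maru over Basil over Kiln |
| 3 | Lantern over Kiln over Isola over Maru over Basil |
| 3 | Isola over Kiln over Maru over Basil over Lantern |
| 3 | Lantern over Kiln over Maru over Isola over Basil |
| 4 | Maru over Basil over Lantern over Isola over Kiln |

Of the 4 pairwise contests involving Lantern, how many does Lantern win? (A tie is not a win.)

Lantern against each rival (15 friends):
Lantern vs Basil: Lantern preferred on 2+3+3 = 8 ballots; Lantern wins 8–7.
Lantern vs Kiln: Lantern, 12–3.
Lantern vs Isola: Lantern preferred on 3+3+4 = 10 ballots; Lantern wins 10–5.
Lantern vs Maru: 8 to 7, Lantern.
Lantern beats Basil, Kiln, Isola, Maru — 4 pairwise wins.

4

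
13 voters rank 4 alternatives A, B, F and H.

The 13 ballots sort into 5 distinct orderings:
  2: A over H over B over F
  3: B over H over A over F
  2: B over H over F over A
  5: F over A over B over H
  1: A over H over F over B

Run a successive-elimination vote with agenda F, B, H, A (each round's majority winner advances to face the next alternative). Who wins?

Round 1: F vs B — 6–7, B advances.
Round 2: B vs H — 10–3, B advances.
Round 3: B vs A — 5–8, A advances.
The agenda winner is A.

A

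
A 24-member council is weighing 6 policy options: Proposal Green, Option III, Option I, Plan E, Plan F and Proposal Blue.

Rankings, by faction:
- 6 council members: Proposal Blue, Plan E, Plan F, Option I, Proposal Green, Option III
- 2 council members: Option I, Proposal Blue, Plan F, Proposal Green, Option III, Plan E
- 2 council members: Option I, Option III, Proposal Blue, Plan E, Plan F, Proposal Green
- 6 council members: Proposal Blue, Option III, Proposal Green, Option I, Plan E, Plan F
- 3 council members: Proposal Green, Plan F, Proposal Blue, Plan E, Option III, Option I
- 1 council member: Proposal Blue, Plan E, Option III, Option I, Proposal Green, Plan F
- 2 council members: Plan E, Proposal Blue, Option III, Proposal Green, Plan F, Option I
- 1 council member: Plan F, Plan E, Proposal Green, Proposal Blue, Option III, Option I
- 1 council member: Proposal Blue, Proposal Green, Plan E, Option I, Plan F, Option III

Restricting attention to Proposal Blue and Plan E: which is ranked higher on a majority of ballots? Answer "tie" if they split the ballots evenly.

Ballots ranking Proposal Blue above Plan E: 6 + 2 + 2 + 6 + 3 + 1 + 1 = 21.
Ballots ranking Plan E above Proposal Blue: 24 − 21 = 3.
Proposal Blue wins the head-to-head 21–3.

Proposal Blue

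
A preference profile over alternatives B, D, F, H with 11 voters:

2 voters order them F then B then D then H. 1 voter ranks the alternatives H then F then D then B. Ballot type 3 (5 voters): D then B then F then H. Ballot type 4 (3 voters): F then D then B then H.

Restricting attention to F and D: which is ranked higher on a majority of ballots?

Ballots ranking F above D: 2 + 1 + 3 = 6.
Ballots ranking D above F: 11 − 6 = 5.
F wins the head-to-head 6–5.

F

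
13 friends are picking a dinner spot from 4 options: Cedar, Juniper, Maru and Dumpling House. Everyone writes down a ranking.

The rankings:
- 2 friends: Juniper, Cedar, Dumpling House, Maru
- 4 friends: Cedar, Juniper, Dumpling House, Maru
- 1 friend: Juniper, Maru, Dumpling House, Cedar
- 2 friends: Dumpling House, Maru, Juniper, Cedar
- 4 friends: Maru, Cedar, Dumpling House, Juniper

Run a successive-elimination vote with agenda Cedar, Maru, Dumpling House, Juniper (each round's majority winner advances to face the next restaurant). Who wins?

Juniper

Round 1: Cedar vs Maru — 6–7, Maru advances.
Round 2: Maru vs Dumpling House — 5–8, Dumpling House advances.
Round 3: Dumpling House vs Juniper — 6–7, Juniper advances.
The agenda winner is Juniper.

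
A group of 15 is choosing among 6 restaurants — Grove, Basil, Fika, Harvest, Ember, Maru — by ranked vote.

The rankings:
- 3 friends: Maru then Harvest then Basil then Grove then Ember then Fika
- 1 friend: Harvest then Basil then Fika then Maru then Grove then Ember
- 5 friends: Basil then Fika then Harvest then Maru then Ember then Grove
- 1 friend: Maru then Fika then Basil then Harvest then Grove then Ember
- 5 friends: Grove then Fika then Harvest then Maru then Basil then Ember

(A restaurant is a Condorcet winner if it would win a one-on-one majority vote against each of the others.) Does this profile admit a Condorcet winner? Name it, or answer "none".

none

Pairwise majorities:
Grove vs Basil: 5 for Grove, 10 for Basil — Basil by 10–5.
Grove vs Fika: Grove, 8–7.
Grove vs Harvest: 5 to 10, Harvest.
Grove vs Ember: Grove preferred on 3+1+1+5 = 10 ballots; Grove wins 10–5.
Grove vs Maru: Grove is ranked higher on 5 ballots, Maru on 10. Maru wins 10–5.
Basil vs Fika: Basil, 9–6.
Basil–Harvest: Harvest 9–6.
Basil vs Ember: Basil is ranked higher on 3+1+5+1+5 = 15 ballots, Ember on 0. Basil wins 15–0.
Basil vs Maru: 1+5 = 6 for Basil, 9 for Maru — Maru by 9–6.
Fika vs Harvest: Fika wins 11–4.
Fika–Ember: Fika 12–3.
Fika vs Maru: 1+5+5 = 11 for Fika, 4 for Maru — Fika by 11–4.
Harvest vs Ember: 15 to 0, Harvest.
Harvest vs Maru: Harvest, 11–4.
Ember vs Maru: Maru wins 15–0.
Each restaurant drops at least one matchup (Grove loses to Basil; Basil loses to Harvest; Fika loses to Grove; Harvest loses to Fika; Ember loses to Grove; Maru loses to Fika); the cycle Grove → Fika → Harvest → Grove rules out a Condorcet winner.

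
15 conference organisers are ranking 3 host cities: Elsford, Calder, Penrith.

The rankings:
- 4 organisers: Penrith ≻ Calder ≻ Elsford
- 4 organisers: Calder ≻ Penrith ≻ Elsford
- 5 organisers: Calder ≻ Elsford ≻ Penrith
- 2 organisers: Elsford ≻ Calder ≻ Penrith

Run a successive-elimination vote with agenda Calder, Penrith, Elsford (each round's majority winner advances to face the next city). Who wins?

Calder

Round 1: Calder vs Penrith — 11–4, Calder advances.
Round 2: Calder vs Elsford — 13–2, Calder advances.
The agenda winner is Calder.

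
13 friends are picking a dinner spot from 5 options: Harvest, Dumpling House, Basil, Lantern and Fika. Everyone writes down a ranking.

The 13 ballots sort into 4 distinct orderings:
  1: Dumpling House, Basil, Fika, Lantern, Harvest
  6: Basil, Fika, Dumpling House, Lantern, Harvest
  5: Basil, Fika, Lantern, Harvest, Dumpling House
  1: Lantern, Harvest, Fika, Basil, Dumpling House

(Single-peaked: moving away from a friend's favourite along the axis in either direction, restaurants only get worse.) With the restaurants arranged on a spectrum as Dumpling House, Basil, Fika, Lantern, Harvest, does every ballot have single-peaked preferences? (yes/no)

yes

Axis positions: Dumpling House=1, Basil=2, Fika=3, Lantern=4, Harvest=5.
Bloc 1 (peak Dumpling House at position 1): ranking walks positions 1-2-3-4-5, expanding outward from the peak — single-peaked.
Bloc 2 (peak Basil at position 2): ranking walks positions 2-3-1-4-5, expanding outward from the peak — single-peaked.
Bloc 3 (peak Basil at position 2): ranking walks positions 2-3-4-5-1, expanding outward from the peak — single-peaked.
Bloc 4 (peak Lantern at position 4): ranking walks positions 4-5-3-2-1, expanding outward from the peak — single-peaked.
Every ranking is single-peaked on this axis.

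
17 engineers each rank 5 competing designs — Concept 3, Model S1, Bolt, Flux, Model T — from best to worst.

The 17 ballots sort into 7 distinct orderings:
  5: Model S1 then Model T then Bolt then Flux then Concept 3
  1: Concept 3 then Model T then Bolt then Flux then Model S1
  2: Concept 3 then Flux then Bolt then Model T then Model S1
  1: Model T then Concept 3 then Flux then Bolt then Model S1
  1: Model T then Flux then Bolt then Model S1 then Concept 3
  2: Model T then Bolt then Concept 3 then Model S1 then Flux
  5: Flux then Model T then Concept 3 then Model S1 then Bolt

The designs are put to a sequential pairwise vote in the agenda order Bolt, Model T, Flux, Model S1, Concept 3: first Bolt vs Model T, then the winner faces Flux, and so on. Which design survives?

Round 1: Bolt vs Model T — 2–15, Model T advances.
Round 2: Model T vs Flux — 10–7, Model T advances.
Round 3: Model T vs Model S1 — 12–5, Model T advances.
Round 4: Model T vs Concept 3 — 14–3, Model T advances.
The agenda winner is Model T.

Model T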